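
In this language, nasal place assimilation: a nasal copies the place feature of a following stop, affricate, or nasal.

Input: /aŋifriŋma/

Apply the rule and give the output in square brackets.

[aŋifrimma]

/ŋ/ before /m/ (labial) → [m]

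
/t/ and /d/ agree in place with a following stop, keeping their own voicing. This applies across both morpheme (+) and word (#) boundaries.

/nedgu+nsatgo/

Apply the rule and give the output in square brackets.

[neggu+nsakgo]

/d/ before /g/ (velar) → [g]
/t/ before /g/ (velar) → [k]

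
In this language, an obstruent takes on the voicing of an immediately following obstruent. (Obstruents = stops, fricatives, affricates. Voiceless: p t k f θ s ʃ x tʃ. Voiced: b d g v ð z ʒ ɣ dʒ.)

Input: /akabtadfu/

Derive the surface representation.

[akaptatfu]

/b/ before /t/ (voiceless) → [p]
/d/ before /f/ (voiceless) → [t]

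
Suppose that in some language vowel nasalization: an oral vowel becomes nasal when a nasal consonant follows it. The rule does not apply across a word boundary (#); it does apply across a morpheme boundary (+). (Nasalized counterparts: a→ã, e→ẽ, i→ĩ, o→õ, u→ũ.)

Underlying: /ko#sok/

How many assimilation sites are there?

0

No segment meets the rule's conditions.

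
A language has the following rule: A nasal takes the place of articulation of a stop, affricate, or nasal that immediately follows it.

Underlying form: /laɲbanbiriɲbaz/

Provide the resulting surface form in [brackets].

/ɲ/ before /b/ (labial) → [m]
/n/ before /b/ (labial) → [m]
/ɲ/ before /b/ (labial) → [m]

[lambambirimbaz]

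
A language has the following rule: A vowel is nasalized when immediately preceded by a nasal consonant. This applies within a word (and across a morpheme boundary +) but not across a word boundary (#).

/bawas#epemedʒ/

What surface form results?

/e/ after nasal /m/ → [ẽ]

[bawas#epemẽdʒ]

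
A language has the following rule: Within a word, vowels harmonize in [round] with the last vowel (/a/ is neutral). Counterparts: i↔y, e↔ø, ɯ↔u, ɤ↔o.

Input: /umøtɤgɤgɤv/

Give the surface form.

/u/ harmonizes with /ɤ/ ([-round]) → [ɯ]
/ø/ harmonizes with /ɤ/ ([-round]) → [e]

[ɯmetɤgɤgɤv]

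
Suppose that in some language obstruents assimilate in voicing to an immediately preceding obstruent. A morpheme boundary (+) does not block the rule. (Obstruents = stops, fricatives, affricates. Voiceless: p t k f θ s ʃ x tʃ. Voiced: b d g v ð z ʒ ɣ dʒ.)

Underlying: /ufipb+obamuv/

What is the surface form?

/b/ after /p/ (voiceless) → [p]

[ufipp+obamuv]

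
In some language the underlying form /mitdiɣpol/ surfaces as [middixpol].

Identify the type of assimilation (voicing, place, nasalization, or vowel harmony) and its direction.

/t/→[d] /ɣ/→[x].
Each target copies a feature from the following segment, so the direction is regressive.

voicing assimilation, regressive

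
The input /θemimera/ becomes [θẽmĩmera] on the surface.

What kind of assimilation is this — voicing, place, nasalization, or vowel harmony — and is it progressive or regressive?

/e/→[ẽ] /i/→[ĩ].
Each target copies a feature from the following segment, so the direction is regressive.

nasalization, regressive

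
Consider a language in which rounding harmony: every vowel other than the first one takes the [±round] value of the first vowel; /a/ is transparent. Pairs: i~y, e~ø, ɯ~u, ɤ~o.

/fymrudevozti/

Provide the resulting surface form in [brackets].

/e/ harmonizes with /y/ ([+round]) → [ø]
/i/ harmonizes with /y/ ([+round]) → [y]

[fymrudøvozty]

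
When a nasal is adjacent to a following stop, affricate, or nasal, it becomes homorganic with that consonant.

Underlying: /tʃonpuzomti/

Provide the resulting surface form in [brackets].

[tʃompuzonti]

/n/ before /p/ (labial) → [m]
/m/ before /t/ (alveolar) → [n]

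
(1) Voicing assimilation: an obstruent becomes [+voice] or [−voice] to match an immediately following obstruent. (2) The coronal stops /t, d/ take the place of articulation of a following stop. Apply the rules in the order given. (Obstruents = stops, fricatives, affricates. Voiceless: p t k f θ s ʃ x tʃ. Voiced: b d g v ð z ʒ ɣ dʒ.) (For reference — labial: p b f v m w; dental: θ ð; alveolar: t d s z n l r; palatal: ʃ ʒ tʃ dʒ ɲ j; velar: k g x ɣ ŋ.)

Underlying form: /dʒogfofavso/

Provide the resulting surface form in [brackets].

Rule 1: /g/ before /f/ (voiceless) → [k]
Rule 1: /v/ before /s/ (voiceless) → [f]
After rule 1: dʒokfofafso
Rule 2: no segment meets the rule's conditions; no change.

[dʒokfofafso]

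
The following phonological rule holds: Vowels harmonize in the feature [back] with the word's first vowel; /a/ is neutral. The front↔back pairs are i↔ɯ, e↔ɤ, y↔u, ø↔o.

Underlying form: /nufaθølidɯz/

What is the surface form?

[nufaθolɯdɯz]

/ø/ harmonizes with /u/ ([+back]) → [o]
/i/ harmonizes with /u/ ([+back]) → [ɯ]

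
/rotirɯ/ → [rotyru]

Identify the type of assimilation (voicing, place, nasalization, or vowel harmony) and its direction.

/i/→[y] /ɯ/→[u].
Vowels agree with the first vowel, so the harmony is progressive.

vowel harmony, progressive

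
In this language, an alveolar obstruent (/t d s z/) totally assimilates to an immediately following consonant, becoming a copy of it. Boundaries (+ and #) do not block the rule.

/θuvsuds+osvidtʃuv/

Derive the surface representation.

/d/ before /s/ → [s] (total assimilation)
/s/ before /v/ → [v] (total assimilation)
/d/ before /tʃ/ → [tʃ] (total assimilation)

[θuvsuss+ovvitʃtʃuv]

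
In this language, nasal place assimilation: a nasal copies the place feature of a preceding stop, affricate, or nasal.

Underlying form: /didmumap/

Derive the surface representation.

/m/ after /d/ (alveolar) → [n]

[didnumap]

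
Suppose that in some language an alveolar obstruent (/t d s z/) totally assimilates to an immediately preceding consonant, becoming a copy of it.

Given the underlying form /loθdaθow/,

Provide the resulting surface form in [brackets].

[loθθaθow]

/d/ after /θ/ → [θ] (total assimilation)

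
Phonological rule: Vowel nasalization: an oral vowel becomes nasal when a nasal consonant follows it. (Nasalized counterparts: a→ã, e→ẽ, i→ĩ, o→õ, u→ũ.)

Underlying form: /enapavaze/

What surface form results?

[ẽnapavaze]

/e/ before nasal /n/ → [ẽ]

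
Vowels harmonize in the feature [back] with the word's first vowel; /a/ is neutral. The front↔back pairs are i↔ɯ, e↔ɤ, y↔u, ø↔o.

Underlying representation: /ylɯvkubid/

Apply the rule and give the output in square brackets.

[ylivkybid]

/ɯ/ harmonizes with /y/ ([-back]) → [i]
/u/ harmonizes with /y/ ([-back]) → [y]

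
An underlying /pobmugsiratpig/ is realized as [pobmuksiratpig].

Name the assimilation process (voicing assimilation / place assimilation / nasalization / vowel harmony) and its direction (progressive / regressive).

/g/→[k].
Each target copies a feature from the following segment, so the direction is regressive.

voicing assimilation, regressive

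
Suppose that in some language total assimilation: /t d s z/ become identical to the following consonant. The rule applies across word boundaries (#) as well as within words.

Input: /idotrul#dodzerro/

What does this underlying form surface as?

[idorrul#dozzerro]

/t/ before /r/ → [r] (total assimilation)
/d/ before /z/ → [z] (total assimilation)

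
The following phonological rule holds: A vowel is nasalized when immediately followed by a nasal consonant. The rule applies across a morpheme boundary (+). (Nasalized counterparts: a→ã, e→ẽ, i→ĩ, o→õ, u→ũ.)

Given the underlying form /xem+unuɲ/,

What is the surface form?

/e/ before nasal /m/ → [ẽ]
/u/ before nasal /n/ → [ũ]
/u/ before nasal /ɲ/ → [ũ]

[xẽm+ũnũɲ]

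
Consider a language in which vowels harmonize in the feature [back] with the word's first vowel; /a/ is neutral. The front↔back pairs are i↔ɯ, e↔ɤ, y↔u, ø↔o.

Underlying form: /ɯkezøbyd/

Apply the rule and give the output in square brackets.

[ɯkɤzobud]

/e/ harmonizes with /ɯ/ ([+back]) → [ɤ]
/ø/ harmonizes with /ɯ/ ([+back]) → [o]
/y/ harmonizes with /ɯ/ ([+back]) → [u]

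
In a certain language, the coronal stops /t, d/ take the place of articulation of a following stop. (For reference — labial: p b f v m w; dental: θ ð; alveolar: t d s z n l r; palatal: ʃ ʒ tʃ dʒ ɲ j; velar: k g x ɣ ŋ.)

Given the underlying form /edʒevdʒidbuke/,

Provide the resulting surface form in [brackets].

/d/ before /b/ (labial) → [b]

[edʒevdʒibbuke]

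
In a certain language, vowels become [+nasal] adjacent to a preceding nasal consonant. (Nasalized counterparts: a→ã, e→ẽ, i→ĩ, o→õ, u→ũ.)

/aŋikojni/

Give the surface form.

[aŋĩkojnĩ]

/i/ after nasal /ŋ/ → [ĩ]
/i/ after nasal /n/ → [ĩ]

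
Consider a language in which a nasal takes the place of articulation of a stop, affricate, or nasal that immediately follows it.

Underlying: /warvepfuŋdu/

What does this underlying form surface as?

/ŋ/ before /d/ (alveolar) → [n]

[warvepfundu]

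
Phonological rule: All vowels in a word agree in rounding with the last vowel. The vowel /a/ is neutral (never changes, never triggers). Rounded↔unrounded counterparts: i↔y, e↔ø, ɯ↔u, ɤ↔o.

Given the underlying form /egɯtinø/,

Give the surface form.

[øgutynø]

/e/ harmonizes with /ø/ ([+round]) → [ø]
/ɯ/ harmonizes with /ø/ ([+round]) → [u]
/i/ harmonizes with /ø/ ([+round]) → [y]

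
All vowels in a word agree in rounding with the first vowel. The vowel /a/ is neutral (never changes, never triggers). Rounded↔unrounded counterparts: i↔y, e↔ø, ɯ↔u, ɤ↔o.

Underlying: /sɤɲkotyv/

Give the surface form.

[sɤɲkɤtiv]

/o/ harmonizes with /ɤ/ ([-round]) → [ɤ]
/y/ harmonizes with /ɤ/ ([-round]) → [i]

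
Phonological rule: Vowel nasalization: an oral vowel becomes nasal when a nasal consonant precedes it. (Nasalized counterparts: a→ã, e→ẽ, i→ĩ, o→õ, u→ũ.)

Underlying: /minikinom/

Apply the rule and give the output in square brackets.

/i/ after nasal /m/ → [ĩ]
/i/ after nasal /n/ → [ĩ]
/o/ after nasal /n/ → [õ]

[mĩnĩkinõm]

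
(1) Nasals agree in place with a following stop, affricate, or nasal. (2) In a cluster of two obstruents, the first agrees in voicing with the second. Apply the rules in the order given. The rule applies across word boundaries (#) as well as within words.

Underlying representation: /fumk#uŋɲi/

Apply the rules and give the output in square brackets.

Rule 1: /m/ before /k/ (velar) → [ŋ]
Rule 1: /ŋ/ before /ɲ/ (palatal) → [ɲ]
After rule 1: fuŋk#uɲɲi
Rule 2: no segment meets the rule's conditions; no change.

[fuŋk#uɲɲi]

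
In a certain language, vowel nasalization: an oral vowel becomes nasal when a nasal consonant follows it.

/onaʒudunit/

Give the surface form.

[õnaʒudũnit]

/o/ before nasal /n/ → [õ]
/u/ before nasal /n/ → [ũ]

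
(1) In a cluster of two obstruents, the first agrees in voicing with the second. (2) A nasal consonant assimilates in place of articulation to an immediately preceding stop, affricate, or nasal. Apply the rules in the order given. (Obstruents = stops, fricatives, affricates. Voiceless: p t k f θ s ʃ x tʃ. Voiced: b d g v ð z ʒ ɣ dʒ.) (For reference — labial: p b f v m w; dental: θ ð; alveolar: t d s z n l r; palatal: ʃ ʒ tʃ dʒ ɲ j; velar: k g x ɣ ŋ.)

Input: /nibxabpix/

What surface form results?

[nipxappix]

Rule 1: /b/ before /x/ (voiceless) → [p]
Rule 1: /b/ before /p/ (voiceless) → [p]
After rule 1: nipxappix
Rule 2: no segment meets the rule's conditions; no change.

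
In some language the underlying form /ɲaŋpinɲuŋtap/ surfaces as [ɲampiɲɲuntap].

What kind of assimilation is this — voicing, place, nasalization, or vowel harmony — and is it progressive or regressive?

/ŋ/→[m] /n/→[ɲ] /ŋ/→[n].
Each target copies a feature from the following segment, so the direction is regressive.

place assimilation, regressive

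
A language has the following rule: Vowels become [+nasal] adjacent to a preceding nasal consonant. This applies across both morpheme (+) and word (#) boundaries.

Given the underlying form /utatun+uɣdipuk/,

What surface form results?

/u/ after nasal /n/ → [ũ]

[utatun+ũɣdipuk]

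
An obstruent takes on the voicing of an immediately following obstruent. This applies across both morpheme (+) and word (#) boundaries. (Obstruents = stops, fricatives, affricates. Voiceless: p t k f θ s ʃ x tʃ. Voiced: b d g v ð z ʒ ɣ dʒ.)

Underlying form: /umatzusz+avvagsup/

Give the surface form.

/t/ before /z/ (voiced) → [d]
/s/ before /z/ (voiced) → [z]
/g/ before /s/ (voiceless) → [k]

[umadzuzz+avvaksup]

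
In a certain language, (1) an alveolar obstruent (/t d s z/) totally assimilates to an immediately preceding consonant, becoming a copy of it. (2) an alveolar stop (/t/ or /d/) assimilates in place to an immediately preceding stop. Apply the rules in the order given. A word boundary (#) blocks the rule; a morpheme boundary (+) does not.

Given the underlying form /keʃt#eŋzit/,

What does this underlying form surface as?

Rule 1: /t/ after /ʃ/ → [ʃ] (total assimilation)
Rule 1: /z/ after /ŋ/ → [ŋ] (total assimilation)
After rule 1: keʃʃ#eŋŋit
Rule 2: no segment meets the rule's conditions; no change.

[keʃʃ#eŋŋit]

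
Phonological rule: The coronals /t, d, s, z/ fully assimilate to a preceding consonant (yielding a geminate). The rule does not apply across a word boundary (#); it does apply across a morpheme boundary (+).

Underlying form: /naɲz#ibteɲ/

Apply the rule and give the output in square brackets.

[naɲɲ#ibbeɲ]

/z/ after /ɲ/ → [ɲ] (total assimilation)
/t/ after /b/ → [b] (total assimilation)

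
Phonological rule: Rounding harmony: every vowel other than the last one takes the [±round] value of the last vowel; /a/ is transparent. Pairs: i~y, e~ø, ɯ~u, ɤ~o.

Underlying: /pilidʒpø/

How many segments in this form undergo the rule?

2

/i/ harmonizes with /ø/ ([+round]) → [y]
/i/ harmonizes with /ø/ ([+round]) → [y]
2 segments change.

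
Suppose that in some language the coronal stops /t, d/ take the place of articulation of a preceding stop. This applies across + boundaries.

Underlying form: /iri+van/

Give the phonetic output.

[iri+van]

no segment meets the rule's conditions; no change.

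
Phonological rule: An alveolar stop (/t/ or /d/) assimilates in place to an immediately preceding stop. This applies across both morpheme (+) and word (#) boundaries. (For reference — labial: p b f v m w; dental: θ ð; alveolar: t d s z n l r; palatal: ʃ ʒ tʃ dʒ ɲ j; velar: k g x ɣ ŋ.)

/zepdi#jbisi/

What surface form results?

[zepbi#jbisi]

/d/ after /p/ (labial) → [b]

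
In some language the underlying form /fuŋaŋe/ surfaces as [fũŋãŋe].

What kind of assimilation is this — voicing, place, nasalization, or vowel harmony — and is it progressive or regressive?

/u/→[ũ] /a/→[ã].
Each target copies a feature from the following segment, so the direction is regressive.

nasalization, regressive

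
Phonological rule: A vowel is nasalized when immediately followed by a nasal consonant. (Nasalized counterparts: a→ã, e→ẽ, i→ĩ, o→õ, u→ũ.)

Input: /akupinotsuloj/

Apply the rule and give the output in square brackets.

[akupĩnotsuloj]

/i/ before nasal /n/ → [ĩ]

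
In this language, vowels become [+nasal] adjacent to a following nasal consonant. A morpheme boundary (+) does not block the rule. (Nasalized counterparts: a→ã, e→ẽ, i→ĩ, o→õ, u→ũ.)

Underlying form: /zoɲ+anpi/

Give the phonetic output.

/o/ before nasal /ɲ/ → [õ]
/a/ before nasal /n/ → [ã]

[zõɲ+ãnpi]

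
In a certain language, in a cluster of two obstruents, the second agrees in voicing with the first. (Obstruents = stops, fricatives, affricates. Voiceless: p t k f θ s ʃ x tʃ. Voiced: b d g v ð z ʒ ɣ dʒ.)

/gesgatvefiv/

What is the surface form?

/g/ after /s/ (voiceless) → [k]
/v/ after /t/ (voiceless) → [f]

[geskatfefiv]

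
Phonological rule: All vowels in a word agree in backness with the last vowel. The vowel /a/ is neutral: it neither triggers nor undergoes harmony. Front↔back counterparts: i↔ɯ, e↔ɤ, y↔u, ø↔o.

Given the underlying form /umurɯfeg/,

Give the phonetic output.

[ymyrifeg]

/u/ harmonizes with /e/ ([-back]) → [y]
/u/ harmonizes with /e/ ([-back]) → [y]
/ɯ/ harmonizes with /e/ ([-back]) → [i]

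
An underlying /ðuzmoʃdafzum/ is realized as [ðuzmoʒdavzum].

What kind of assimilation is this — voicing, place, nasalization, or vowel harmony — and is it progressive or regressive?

voicing assimilation, regressive

/ʃ/→[ʒ] /f/→[v].
Each target copies a feature from the following segment, so the direction is regressive.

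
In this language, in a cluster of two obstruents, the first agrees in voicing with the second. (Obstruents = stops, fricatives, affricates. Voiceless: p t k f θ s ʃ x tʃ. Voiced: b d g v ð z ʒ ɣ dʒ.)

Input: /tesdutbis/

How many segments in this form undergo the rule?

/s/ before /d/ (voiced) → [z]
/t/ before /b/ (voiced) → [d]
2 segments change.

2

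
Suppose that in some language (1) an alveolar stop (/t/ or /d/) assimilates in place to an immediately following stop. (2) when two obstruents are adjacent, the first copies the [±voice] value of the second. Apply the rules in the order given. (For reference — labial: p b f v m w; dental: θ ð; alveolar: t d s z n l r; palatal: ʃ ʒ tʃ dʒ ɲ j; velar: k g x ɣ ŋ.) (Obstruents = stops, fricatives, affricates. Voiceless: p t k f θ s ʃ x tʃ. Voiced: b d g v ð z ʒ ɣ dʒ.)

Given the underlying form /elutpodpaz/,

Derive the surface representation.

[eluppoppaz]

Rule 1: /t/ before /p/ (labial) → [p]
Rule 1: /d/ before /p/ (labial) → [b]
After rule 1: eluppobpaz
Rule 2: /b/ before /p/ (voiceless) → [p]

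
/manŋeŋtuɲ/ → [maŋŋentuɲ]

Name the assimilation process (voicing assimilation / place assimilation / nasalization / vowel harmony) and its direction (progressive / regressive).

/n/→[ŋ] /ŋ/→[n].
Each target copies a feature from the following segment, so the direction is regressive.

place assimilation, regressive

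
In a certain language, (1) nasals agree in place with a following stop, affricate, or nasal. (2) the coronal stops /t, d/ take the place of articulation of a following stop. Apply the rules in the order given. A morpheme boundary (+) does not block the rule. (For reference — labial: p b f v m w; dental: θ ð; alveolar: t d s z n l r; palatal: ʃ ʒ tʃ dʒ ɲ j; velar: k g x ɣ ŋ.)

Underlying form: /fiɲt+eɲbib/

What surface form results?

Rule 1: /ɲ/ before /t/ (alveolar) → [n]
Rule 1: /ɲ/ before /b/ (labial) → [m]
After rule 1: fint+embib
Rule 2: no segment meets the rule's conditions; no change.

[fint+embib]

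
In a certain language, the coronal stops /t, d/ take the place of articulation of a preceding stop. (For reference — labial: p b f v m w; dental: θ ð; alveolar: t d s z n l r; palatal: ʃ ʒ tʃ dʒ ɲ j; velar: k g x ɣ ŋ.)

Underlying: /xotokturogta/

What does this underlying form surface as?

/t/ after /k/ (velar) → [k]
/t/ after /g/ (velar) → [k]

[xotokkurogka]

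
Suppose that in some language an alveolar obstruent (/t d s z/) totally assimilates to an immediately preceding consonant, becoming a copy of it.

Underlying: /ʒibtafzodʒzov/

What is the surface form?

[ʒibbaffodʒdʒov]

/t/ after /b/ → [b] (total assimilation)
/z/ after /f/ → [f] (total assimilation)
/z/ after /dʒ/ → [dʒ] (total assimilation)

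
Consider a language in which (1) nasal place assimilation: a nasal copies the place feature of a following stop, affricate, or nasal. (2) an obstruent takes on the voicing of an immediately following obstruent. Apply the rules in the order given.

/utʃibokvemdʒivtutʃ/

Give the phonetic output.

Rule 1: /m/ before /dʒ/ (palatal) → [ɲ]
After rule 1: utʃibokveɲdʒivtutʃ
Rule 2: /k/ before /v/ (voiced) → [g]
Rule 2: /v/ before /t/ (voiceless) → [f]

[utʃibogveɲdʒiftutʃ]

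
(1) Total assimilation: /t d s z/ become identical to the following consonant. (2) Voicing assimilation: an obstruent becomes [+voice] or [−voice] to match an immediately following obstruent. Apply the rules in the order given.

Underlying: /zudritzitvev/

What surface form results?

Rule 1: /d/ before /r/ → [r] (total assimilation)
Rule 1: /t/ before /z/ → [z] (total assimilation)
Rule 1: /t/ before /v/ → [v] (total assimilation)
After rule 1: zurrizzivvev
Rule 2: no segment meets the rule's conditions; no change.

[zurrizzivvev]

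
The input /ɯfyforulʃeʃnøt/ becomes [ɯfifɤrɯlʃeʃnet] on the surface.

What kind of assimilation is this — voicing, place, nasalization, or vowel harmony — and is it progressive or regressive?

vowel harmony, progressive

/y/→[i] /o/→[ɤ] /u/→[ɯ] /ø/→[e].
Vowels agree with the first vowel, so the harmony is progressive.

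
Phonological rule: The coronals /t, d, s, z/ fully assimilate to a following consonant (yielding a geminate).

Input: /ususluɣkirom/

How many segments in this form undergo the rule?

1

/s/ before /l/ → [l] (total assimilation)
1 segment changes.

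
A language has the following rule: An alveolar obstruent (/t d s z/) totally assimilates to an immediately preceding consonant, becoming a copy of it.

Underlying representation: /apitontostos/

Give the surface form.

/t/ after /n/ → [n] (total assimilation)
/t/ after /s/ → [s] (total assimilation)

[apitonnossos]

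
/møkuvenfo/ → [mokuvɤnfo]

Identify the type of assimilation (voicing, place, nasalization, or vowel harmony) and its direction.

vowel harmony, regressive

/ø/→[o] /e/→[ɤ].
Vowels agree with the last vowel, so the harmony is regressive.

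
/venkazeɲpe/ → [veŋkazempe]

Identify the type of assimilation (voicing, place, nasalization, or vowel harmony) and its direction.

place assimilation, regressive

/n/→[ŋ] /ɲ/→[m].
Each target copies a feature from the following segment, so the direction is regressive.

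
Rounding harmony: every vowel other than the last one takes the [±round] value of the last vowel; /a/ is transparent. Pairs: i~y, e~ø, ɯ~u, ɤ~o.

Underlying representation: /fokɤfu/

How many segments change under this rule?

/ɤ/ harmonizes with /u/ ([+round]) → [o]
1 segment changes.

1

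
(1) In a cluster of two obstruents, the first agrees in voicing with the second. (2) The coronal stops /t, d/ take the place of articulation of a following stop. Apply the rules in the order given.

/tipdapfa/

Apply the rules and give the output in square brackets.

[tibdapfa]

Rule 1: /p/ before /d/ (voiced) → [b]
After rule 1: tibdapfa
Rule 2: no segment meets the rule's conditions; no change.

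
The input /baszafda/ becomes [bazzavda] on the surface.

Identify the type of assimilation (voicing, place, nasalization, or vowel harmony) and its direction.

/s/→[z] /f/→[v].
Each target copies a feature from the following segment, so the direction is regressive.

voicing assimilation, regressive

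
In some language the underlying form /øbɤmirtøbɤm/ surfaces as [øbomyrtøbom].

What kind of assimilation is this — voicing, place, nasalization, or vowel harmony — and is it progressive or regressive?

/ɤ/→[o] /i/→[y] /ɤ/→[o].
Vowels agree with the first vowel, so the harmony is progressive.

vowel harmony, progressive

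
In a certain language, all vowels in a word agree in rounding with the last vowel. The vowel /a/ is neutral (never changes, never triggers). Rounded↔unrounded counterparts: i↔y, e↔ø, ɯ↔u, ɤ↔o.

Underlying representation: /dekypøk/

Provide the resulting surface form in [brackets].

[døkypøk]

/e/ harmonizes with /ø/ ([+round]) → [ø]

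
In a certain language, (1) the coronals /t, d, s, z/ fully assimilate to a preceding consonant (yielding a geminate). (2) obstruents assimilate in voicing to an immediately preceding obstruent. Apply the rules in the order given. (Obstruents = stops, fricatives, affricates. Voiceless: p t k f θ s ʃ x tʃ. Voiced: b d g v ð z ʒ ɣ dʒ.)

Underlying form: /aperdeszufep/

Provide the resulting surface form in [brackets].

[aperressufep]

Rule 1: /d/ after /r/ → [r] (total assimilation)
Rule 1: /z/ after /s/ → [s] (total assimilation)
After rule 1: aperressufep
Rule 2: no segment meets the rule's conditions; no change.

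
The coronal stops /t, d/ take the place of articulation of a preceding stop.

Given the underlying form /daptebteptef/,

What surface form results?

/t/ after /p/ (labial) → [p]
/t/ after /b/ (labial) → [p]
/t/ after /p/ (labial) → [p]

[dappebpeppef]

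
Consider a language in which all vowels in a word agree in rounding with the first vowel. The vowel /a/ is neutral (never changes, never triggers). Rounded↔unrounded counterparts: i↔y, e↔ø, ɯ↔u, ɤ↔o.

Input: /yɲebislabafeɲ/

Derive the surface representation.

/e/ harmonizes with /y/ ([+round]) → [ø]
/i/ harmonizes with /y/ ([+round]) → [y]
/e/ harmonizes with /y/ ([+round]) → [ø]

[yɲøbyslabaføɲ]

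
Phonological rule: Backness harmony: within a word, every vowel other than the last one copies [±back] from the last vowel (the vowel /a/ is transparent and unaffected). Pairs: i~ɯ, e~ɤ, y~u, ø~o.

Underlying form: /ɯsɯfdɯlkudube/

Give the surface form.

/ɯ/ harmonizes with /e/ ([-back]) → [i]
/ɯ/ harmonizes with /e/ ([-back]) → [i]
/ɯ/ harmonizes with /e/ ([-back]) → [i]
/u/ harmonizes with /e/ ([-back]) → [y]
/u/ harmonizes with /e/ ([-back]) → [y]

[isifdilkydybe]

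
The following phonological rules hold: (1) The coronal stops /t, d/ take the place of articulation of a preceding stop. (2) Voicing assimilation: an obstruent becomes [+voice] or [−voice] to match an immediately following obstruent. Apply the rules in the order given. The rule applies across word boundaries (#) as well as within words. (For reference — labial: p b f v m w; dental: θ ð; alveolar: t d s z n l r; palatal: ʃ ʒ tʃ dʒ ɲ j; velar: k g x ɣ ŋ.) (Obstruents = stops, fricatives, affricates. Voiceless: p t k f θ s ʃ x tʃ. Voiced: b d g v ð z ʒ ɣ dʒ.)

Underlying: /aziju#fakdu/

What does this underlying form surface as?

[aziju#faggu]

Rule 1: /d/ after /k/ (velar) → [g]
After rule 1: aziju#fakgu
Rule 2: /k/ before /g/ (voiced) → [g]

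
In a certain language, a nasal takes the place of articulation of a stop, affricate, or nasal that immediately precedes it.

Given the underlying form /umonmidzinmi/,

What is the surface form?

/m/ after /n/ (alveolar) → [n]
/m/ after /n/ (alveolar) → [n]

[umonnidzinni]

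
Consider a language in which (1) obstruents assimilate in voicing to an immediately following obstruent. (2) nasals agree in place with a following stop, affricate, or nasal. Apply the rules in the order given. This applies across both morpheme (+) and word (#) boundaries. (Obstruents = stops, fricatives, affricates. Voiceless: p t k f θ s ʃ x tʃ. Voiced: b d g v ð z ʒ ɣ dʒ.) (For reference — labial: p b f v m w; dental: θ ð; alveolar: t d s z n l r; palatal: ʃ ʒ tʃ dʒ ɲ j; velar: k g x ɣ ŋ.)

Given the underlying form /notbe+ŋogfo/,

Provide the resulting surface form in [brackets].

Rule 1: /t/ before /b/ (voiced) → [d]
Rule 1: /g/ before /f/ (voiceless) → [k]
After rule 1: nodbe+ŋokfo
Rule 2: no segment meets the rule's conditions; no change.

[nodbe+ŋokfo]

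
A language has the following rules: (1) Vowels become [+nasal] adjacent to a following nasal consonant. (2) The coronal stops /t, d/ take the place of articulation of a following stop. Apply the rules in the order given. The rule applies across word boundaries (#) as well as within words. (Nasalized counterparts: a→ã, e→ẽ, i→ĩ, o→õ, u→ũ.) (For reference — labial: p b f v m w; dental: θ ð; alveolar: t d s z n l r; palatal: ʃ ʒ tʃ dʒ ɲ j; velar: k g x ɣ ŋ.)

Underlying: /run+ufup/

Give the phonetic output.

Rule 1: /u/ before nasal /n/ → [ũ]
After rule 1: rũn+ufup
Rule 2: no segment meets the rule's conditions; no change.

[rũn+ufup]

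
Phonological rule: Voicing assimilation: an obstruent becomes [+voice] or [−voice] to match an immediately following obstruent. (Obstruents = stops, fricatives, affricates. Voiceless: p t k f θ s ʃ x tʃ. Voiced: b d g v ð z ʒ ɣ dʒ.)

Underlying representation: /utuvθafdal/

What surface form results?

[utufθavdal]

/v/ before /θ/ (voiceless) → [f]
/f/ before /d/ (voiced) → [v]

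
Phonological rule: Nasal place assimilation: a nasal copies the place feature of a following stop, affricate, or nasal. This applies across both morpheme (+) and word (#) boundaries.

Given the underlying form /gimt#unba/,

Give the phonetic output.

/m/ before /t/ (alveolar) → [n]
/n/ before /b/ (labial) → [m]

[gint#umba]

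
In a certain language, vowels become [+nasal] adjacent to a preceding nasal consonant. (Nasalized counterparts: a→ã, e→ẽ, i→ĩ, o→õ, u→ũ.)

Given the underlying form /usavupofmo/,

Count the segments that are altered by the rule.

1

/o/ after nasal /m/ → [õ]
1 segment changes.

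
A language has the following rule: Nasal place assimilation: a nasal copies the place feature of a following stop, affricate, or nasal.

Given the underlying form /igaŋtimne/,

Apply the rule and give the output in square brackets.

/ŋ/ before /t/ (alveolar) → [n]
/m/ before /n/ (alveolar) → [n]

[igantinne]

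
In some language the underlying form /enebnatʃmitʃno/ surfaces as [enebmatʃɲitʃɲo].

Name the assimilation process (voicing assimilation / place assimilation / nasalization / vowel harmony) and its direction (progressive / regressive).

/n/→[m] /m/→[ɲ] /n/→[ɲ].
Each target copies a feature from the preceding segment, so the direction is progressive.

place assimilation, progressive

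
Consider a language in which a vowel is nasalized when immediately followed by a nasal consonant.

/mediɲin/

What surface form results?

/i/ before nasal /ɲ/ → [ĩ]
/i/ before nasal /n/ → [ĩ]

[medĩɲĩn]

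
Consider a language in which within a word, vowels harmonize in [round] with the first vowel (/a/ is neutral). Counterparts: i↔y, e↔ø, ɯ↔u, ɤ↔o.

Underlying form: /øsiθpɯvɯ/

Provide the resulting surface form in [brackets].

/i/ harmonizes with /ø/ ([+round]) → [y]
/ɯ/ harmonizes with /ø/ ([+round]) → [u]
/ɯ/ harmonizes with /ø/ ([+round]) → [u]

[øsyθpuvu]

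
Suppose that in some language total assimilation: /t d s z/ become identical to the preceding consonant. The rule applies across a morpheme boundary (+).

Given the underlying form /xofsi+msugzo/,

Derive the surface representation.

[xoffi+mmuggo]

/s/ after /f/ → [f] (total assimilation)
/s/ after /m/ → [m] (total assimilation)
/z/ after /g/ → [g] (total assimilation)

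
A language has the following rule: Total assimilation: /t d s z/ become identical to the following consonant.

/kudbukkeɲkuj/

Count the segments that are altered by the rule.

1

/d/ before /b/ → [b] (total assimilation)
1 segment changes.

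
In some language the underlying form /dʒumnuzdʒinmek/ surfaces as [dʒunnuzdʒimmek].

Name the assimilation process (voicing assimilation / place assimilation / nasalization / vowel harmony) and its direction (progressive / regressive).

place assimilation, regressive

/m/→[n] /n/→[m].
Each target copies a feature from the following segment, so the direction is regressive.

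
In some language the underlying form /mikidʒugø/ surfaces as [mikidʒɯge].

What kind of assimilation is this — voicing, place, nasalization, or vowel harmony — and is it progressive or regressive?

/u/→[ɯ] /ø/→[e].
Vowels agree with the first vowel, so the harmony is progressive.

vowel harmony, progressive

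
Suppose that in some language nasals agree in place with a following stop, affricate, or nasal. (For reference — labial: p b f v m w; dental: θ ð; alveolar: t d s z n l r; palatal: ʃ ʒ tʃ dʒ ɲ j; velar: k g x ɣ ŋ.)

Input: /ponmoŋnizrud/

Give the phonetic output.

[pommonnizrud]

/n/ before /m/ (labial) → [m]
/ŋ/ before /n/ (alveolar) → [n]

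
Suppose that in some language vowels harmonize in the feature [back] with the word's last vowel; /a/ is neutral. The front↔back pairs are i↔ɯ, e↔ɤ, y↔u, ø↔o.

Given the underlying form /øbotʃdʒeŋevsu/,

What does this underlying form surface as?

[obotʃdʒɤŋɤvsu]

/ø/ harmonizes with /u/ ([+back]) → [o]
/e/ harmonizes with /u/ ([+back]) → [ɤ]
/e/ harmonizes with /u/ ([+back]) → [ɤ]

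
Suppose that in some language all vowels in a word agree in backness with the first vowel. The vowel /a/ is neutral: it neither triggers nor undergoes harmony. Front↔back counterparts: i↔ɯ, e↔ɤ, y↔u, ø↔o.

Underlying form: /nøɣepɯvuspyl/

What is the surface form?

/ɯ/ harmonizes with /ø/ ([-back]) → [i]
/u/ harmonizes with /ø/ ([-back]) → [y]

[nøɣepivyspyl]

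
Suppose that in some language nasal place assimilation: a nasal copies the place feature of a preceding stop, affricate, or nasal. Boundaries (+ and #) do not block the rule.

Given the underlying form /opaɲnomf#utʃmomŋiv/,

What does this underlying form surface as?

[opaɲɲomf#utʃɲommiv]

/n/ after /ɲ/ (palatal) → [ɲ]
/m/ after /tʃ/ (palatal) → [ɲ]
/ŋ/ after /m/ (labial) → [m]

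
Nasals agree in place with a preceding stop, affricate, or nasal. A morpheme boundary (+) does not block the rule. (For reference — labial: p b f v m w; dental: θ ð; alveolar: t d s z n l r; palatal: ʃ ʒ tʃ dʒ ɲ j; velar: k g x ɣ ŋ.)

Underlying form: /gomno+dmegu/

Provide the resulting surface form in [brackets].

[gommo+dnegu]

/n/ after /m/ (labial) → [m]
/m/ after /d/ (alveolar) → [n]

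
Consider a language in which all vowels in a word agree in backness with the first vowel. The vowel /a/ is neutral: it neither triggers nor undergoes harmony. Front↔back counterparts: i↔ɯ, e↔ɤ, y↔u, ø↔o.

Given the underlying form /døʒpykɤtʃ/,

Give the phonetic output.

[døʒpyketʃ]

/ɤ/ harmonizes with /ø/ ([-back]) → [e]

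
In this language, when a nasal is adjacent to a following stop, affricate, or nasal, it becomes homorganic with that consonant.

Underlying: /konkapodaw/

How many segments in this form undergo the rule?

1

/n/ before /k/ (velar) → [ŋ]
1 segment changes.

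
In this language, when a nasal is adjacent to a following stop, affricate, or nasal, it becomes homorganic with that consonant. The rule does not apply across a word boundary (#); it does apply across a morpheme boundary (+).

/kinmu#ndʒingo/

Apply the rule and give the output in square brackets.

/n/ before /m/ (labial) → [m]
/n/ before /dʒ/ (palatal) → [ɲ]
/n/ before /g/ (velar) → [ŋ]

[kimmu#ɲdʒiŋgo]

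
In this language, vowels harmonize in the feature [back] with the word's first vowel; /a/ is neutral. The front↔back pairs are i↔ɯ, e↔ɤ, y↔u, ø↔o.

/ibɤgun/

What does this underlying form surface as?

[ibegyn]

/ɤ/ harmonizes with /i/ ([-back]) → [e]
/u/ harmonizes with /i/ ([-back]) → [y]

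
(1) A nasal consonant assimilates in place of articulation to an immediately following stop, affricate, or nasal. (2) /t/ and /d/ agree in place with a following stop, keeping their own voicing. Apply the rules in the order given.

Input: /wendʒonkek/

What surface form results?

[weɲdʒoŋkek]

Rule 1: /n/ before /dʒ/ (palatal) → [ɲ]
Rule 1: /n/ before /k/ (velar) → [ŋ]
After rule 1: weɲdʒoŋkek
Rule 2: no segment meets the rule's conditions; no change.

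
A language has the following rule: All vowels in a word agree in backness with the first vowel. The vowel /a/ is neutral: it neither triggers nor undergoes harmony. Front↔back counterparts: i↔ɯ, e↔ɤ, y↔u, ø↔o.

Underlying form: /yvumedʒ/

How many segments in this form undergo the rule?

/u/ harmonizes with /y/ ([-back]) → [y]
1 segment changes.

1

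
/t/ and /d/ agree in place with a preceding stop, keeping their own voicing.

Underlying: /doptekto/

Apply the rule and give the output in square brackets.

[doppekko]

/t/ after /p/ (labial) → [p]
/t/ after /k/ (velar) → [k]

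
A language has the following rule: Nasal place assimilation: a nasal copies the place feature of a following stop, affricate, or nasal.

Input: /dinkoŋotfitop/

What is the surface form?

[diŋkoŋotfitop]

/n/ before /k/ (velar) → [ŋ]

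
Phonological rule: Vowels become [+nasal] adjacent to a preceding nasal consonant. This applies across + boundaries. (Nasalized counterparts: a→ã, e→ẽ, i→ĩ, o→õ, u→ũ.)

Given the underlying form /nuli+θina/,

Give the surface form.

/u/ after nasal /n/ → [ũ]
/a/ after nasal /n/ → [ã]

[nũli+θinã]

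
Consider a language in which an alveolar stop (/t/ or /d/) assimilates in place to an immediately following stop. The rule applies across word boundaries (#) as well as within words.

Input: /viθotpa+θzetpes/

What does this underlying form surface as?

[viθoppa+θzeppes]

/t/ before /p/ (labial) → [p]
/t/ before /p/ (labial) → [p]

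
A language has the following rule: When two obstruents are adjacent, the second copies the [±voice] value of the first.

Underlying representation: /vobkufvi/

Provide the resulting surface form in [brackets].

/k/ after /b/ (voiced) → [g]
/v/ after /f/ (voiceless) → [f]

[vobguffi]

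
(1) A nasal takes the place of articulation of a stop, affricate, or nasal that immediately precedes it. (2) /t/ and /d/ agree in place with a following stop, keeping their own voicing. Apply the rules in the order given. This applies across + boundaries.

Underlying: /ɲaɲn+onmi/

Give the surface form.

[ɲaɲɲ+onni]

Rule 1: /n/ after /ɲ/ (palatal) → [ɲ]
Rule 1: /m/ after /n/ (alveolar) → [n]
After rule 1: ɲaɲɲ+onni
Rule 2: no segment meets the rule's conditions; no change.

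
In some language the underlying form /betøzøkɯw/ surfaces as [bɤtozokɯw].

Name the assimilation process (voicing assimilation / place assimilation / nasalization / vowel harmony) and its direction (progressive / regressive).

vowel harmony, regressive

/e/→[ɤ] /ø/→[o] /ø/→[o].
Vowels agree with the last vowel, so the harmony is regressive.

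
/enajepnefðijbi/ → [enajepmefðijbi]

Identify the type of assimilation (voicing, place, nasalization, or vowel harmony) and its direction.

place assimilation, progressive

/n/→[m].
Each target copies a feature from the preceding segment, so the direction is progressive.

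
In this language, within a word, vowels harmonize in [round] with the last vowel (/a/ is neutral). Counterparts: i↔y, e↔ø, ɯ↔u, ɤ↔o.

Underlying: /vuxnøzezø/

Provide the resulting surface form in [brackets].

[vuxnøzøzø]

/e/ harmonizes with /ø/ ([+round]) → [ø]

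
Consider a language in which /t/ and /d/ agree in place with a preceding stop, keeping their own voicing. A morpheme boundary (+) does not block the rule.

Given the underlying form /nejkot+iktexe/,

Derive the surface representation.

/t/ after /k/ (velar) → [k]

[nejkot+ikkexe]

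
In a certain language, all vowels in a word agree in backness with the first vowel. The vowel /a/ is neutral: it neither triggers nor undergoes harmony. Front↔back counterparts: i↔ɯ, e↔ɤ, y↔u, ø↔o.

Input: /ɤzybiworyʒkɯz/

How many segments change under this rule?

3

/y/ harmonizes with /ɤ/ ([+back]) → [u]
/i/ harmonizes with /ɤ/ ([+back]) → [ɯ]
/y/ harmonizes with /ɤ/ ([+back]) → [u]
3 segments change.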